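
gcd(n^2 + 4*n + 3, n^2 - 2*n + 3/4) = 1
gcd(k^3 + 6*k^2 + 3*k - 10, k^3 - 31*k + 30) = k - 1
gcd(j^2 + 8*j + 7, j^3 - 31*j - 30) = j + 1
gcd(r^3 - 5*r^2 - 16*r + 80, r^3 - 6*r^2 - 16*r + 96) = r^2 - 16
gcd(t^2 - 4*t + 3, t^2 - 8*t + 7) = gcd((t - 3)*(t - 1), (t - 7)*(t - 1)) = t - 1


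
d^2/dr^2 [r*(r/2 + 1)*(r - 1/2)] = 3*r + 3/2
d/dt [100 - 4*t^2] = -8*t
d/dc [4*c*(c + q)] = 8*c + 4*q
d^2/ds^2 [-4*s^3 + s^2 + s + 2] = 2 - 24*s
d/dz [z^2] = 2*z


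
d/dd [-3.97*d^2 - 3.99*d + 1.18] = -7.94*d - 3.99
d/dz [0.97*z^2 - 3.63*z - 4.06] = 1.94*z - 3.63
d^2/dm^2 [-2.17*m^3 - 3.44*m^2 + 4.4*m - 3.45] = -13.02*m - 6.88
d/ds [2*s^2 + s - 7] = 4*s + 1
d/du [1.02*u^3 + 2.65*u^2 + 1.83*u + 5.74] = 3.06*u^2 + 5.3*u + 1.83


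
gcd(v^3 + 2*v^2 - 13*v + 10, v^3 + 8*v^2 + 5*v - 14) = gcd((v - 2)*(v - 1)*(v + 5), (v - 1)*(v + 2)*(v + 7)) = v - 1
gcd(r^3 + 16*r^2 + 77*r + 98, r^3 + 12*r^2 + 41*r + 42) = r^2 + 9*r + 14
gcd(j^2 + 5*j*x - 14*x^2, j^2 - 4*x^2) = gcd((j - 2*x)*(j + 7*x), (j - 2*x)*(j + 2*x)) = -j + 2*x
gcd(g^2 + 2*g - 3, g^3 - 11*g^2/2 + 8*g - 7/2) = g - 1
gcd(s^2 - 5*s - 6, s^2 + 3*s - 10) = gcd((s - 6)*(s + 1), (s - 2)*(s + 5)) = 1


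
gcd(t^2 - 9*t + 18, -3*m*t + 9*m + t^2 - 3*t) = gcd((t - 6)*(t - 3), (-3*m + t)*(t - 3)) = t - 3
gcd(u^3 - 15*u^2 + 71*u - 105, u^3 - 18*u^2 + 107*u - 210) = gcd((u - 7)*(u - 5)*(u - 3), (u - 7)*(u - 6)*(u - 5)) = u^2 - 12*u + 35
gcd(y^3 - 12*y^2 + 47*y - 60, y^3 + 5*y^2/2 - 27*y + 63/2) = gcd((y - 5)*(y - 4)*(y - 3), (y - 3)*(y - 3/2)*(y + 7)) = y - 3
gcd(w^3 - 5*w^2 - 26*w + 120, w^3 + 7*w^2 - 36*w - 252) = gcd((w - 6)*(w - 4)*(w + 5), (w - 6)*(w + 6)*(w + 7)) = w - 6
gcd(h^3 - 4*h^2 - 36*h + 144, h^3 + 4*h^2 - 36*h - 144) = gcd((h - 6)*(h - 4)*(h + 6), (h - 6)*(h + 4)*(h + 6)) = h^2 - 36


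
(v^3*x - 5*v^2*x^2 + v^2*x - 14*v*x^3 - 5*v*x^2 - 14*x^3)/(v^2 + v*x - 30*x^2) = x*(v^3 - 5*v^2*x + v^2 - 14*v*x^2 - 5*v*x - 14*x^2)/(v^2 + v*x - 30*x^2)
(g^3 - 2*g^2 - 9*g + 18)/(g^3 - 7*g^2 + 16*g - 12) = (g + 3)/(g - 2)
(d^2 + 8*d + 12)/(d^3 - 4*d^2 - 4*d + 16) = (d + 6)/(d^2 - 6*d + 8)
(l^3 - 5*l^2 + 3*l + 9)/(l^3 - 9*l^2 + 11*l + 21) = (l - 3)/(l - 7)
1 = 1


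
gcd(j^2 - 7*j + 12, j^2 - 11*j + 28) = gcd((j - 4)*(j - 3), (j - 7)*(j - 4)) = j - 4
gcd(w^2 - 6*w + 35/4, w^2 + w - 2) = 1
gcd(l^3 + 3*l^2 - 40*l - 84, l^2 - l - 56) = l + 7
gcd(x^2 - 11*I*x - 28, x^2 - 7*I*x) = x - 7*I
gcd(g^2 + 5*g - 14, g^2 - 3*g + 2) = g - 2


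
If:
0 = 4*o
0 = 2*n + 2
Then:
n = -1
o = 0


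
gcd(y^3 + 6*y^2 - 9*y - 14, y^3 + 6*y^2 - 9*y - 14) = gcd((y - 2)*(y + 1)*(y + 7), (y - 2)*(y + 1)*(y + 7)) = y^3 + 6*y^2 - 9*y - 14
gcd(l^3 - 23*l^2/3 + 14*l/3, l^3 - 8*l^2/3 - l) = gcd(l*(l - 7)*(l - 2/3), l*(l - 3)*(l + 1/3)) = l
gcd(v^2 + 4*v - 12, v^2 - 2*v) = v - 2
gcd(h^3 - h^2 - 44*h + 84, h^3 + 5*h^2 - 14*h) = h^2 + 5*h - 14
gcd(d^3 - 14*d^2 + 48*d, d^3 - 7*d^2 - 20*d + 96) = d - 8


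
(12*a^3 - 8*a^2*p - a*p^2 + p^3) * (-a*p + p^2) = -12*a^4*p + 20*a^3*p^2 - 7*a^2*p^3 - 2*a*p^4 + p^5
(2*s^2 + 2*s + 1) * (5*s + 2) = 10*s^3 + 14*s^2 + 9*s + 2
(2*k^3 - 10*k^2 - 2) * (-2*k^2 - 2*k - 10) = -4*k^5 + 16*k^4 + 104*k^2 + 4*k + 20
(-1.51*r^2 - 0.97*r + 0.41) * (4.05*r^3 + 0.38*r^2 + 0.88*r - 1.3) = -6.1155*r^5 - 4.5023*r^4 - 0.0369000000000002*r^3 + 1.2652*r^2 + 1.6218*r - 0.533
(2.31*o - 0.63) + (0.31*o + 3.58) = 2.62*o + 2.95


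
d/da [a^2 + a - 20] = 2*a + 1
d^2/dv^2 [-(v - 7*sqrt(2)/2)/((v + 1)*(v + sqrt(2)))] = ((-2*v + 7*sqrt(2))*(v + 1)^2 + (-2*v + 7*sqrt(2))*(v + 1)*(v + sqrt(2)) + (-2*v + 7*sqrt(2))*(v + sqrt(2))^2 + 2*(v + 1)^2*(v + sqrt(2)) + 2*(v + 1)*(v + sqrt(2))^2)/((v + 1)^3*(v + sqrt(2))^3)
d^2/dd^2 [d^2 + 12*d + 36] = 2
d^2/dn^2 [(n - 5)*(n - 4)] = 2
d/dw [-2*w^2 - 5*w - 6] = -4*w - 5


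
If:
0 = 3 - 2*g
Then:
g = 3/2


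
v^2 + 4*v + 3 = (v + 1)*(v + 3)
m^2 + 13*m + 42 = (m + 6)*(m + 7)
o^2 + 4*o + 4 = (o + 2)^2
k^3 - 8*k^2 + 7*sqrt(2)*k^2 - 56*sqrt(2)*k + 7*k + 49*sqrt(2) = (k - 7)*(k - 1)*(k + 7*sqrt(2))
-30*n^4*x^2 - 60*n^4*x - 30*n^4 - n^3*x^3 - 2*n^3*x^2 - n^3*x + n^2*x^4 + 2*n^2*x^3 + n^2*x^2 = (-6*n + x)*(5*n + x)*(n*x + n)^2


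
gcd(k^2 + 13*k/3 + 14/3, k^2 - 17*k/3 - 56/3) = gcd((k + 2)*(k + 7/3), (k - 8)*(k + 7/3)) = k + 7/3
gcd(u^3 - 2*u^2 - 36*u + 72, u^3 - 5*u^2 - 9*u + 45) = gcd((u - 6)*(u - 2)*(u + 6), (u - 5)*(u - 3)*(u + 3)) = 1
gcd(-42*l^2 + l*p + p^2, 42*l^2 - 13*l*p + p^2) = -6*l + p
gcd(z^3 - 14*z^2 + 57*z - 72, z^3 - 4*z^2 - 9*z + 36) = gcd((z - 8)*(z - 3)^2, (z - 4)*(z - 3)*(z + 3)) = z - 3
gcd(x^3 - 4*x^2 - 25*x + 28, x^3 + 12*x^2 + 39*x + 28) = x + 4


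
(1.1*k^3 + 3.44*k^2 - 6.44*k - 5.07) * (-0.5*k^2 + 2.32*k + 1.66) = -0.55*k^5 + 0.832*k^4 + 13.0268*k^3 - 6.6954*k^2 - 22.4528*k - 8.4162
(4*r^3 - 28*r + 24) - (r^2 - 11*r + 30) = 4*r^3 - r^2 - 17*r - 6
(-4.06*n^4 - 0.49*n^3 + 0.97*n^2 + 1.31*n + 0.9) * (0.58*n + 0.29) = -2.3548*n^5 - 1.4616*n^4 + 0.4205*n^3 + 1.0411*n^2 + 0.9019*n + 0.261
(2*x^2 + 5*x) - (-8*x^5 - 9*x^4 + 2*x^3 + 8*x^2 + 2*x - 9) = 8*x^5 + 9*x^4 - 2*x^3 - 6*x^2 + 3*x + 9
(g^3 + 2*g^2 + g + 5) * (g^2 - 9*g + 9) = g^5 - 7*g^4 - 8*g^3 + 14*g^2 - 36*g + 45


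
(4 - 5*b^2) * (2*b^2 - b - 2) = -10*b^4 + 5*b^3 + 18*b^2 - 4*b - 8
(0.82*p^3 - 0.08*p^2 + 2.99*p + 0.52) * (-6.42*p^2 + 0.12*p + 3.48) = -5.2644*p^5 + 0.612*p^4 - 16.3518*p^3 - 3.258*p^2 + 10.4676*p + 1.8096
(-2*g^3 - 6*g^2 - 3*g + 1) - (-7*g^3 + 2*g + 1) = 5*g^3 - 6*g^2 - 5*g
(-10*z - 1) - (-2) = 1 - 10*z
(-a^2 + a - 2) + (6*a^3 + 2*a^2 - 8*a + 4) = 6*a^3 + a^2 - 7*a + 2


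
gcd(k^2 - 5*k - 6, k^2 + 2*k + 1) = k + 1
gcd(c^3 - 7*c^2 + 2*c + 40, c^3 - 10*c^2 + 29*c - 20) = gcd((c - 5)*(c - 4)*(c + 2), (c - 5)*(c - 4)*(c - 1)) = c^2 - 9*c + 20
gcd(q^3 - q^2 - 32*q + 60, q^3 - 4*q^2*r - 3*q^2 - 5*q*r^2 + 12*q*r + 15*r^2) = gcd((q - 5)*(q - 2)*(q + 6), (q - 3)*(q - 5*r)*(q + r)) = 1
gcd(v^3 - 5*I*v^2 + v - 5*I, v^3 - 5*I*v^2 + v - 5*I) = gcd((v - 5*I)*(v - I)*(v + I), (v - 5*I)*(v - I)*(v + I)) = v^3 - 5*I*v^2 + v - 5*I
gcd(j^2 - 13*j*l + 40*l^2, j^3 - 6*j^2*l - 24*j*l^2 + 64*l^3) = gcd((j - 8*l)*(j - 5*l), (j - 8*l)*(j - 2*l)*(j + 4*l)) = j - 8*l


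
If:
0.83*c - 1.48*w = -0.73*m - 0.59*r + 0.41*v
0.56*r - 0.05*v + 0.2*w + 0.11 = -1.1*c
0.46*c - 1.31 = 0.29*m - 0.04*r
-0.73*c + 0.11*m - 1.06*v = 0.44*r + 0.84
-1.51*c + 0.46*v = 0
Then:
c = -0.46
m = -5.08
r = 1.24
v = -1.51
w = -1.85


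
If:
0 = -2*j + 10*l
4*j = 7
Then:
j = 7/4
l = 7/20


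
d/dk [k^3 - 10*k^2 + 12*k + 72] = 3*k^2 - 20*k + 12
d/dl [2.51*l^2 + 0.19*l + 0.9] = 5.02*l + 0.19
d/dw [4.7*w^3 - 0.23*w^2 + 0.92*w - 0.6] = 14.1*w^2 - 0.46*w + 0.92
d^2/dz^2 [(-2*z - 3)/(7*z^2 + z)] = 2*(-98*z^3 - 441*z^2 - 63*z - 3)/(z^3*(343*z^3 + 147*z^2 + 21*z + 1))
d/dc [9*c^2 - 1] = 18*c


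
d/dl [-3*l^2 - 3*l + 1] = -6*l - 3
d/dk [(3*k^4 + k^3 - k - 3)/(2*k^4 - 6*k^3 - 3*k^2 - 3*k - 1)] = 2*(-10*k^6 - 9*k^5 - 12*k^4 - 3*k^3 - 30*k^2 - 9*k - 4)/(4*k^8 - 24*k^7 + 24*k^6 + 24*k^5 + 41*k^4 + 30*k^3 + 15*k^2 + 6*k + 1)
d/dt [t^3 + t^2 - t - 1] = 3*t^2 + 2*t - 1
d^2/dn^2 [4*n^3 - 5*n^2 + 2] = 24*n - 10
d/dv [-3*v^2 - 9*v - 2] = -6*v - 9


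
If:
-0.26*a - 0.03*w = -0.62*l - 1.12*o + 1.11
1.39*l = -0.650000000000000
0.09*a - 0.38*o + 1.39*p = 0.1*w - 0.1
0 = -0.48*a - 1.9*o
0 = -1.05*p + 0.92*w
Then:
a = -2.60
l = -0.47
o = 0.66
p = 0.30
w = 0.34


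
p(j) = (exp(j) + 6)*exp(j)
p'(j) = (exp(j) + 6)*exp(j) + exp(2*j) = 2*(exp(j) + 3)*exp(j)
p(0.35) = 10.53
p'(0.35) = 12.54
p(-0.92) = 2.55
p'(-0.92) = 2.71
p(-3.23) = 0.24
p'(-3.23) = 0.24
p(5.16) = 31378.24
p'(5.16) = 61711.50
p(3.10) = 625.94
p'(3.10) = 1118.69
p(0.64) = 14.98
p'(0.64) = 18.57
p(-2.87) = 0.34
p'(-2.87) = 0.35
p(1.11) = 27.41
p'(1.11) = 36.62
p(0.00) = 7.00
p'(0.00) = 8.00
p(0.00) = 7.00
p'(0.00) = 8.00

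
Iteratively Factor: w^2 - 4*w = (w)*(w - 4)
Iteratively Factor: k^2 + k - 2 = (k + 2)*(k - 1)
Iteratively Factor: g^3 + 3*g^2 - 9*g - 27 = (g + 3)*(g^2 - 9) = (g - 3)*(g + 3)*(g + 3)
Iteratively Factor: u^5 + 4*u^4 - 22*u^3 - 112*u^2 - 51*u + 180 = (u + 3)*(u^4 + u^3 - 25*u^2 - 37*u + 60) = (u + 3)*(u + 4)*(u^3 - 3*u^2 - 13*u + 15) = (u - 1)*(u + 3)*(u + 4)*(u^2 - 2*u - 15) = (u - 5)*(u - 1)*(u + 3)*(u + 4)*(u + 3)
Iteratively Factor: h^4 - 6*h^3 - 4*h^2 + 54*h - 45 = (h - 5)*(h^3 - h^2 - 9*h + 9) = (h - 5)*(h - 3)*(h^2 + 2*h - 3) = (h - 5)*(h - 3)*(h - 1)*(h + 3)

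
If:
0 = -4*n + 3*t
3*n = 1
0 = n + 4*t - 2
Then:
No Solution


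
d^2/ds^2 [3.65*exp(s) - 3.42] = 3.65*exp(s)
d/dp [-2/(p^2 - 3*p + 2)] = 2*(2*p - 3)/(p^2 - 3*p + 2)^2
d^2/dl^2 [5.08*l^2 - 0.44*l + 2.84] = 10.1600000000000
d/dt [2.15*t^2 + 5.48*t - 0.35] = 4.3*t + 5.48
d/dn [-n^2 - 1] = -2*n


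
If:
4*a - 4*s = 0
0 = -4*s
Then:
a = 0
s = 0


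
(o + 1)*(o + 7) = o^2 + 8*o + 7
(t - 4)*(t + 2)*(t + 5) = t^3 + 3*t^2 - 18*t - 40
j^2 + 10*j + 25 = (j + 5)^2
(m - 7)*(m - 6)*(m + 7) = m^3 - 6*m^2 - 49*m + 294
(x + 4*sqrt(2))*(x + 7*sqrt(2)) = x^2 + 11*sqrt(2)*x + 56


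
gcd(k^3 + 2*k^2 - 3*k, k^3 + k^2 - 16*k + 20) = 1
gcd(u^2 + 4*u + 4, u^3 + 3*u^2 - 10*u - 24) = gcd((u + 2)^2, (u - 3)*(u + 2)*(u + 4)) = u + 2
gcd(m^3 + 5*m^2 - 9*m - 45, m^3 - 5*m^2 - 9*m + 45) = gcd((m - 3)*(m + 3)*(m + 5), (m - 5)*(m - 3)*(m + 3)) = m^2 - 9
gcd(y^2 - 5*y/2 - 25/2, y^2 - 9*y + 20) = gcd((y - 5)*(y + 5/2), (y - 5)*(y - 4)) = y - 5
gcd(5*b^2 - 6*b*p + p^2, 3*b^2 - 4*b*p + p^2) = -b + p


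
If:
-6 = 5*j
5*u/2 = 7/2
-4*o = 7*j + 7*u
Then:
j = -6/5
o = -7/20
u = 7/5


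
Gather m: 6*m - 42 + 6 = 6*m - 36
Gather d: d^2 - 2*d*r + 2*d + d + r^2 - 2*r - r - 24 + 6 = d^2 + d*(3 - 2*r) + r^2 - 3*r - 18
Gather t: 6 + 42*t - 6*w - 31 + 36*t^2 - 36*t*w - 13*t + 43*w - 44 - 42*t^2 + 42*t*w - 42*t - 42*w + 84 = -6*t^2 + t*(6*w - 13) - 5*w + 15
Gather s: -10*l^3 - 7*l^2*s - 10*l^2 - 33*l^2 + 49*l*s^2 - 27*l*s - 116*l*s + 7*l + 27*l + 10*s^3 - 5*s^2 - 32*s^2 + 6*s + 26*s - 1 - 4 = -10*l^3 - 43*l^2 + 34*l + 10*s^3 + s^2*(49*l - 37) + s*(-7*l^2 - 143*l + 32) - 5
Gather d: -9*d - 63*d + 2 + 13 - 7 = 8 - 72*d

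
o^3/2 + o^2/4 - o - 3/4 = (o/2 + 1/2)*(o - 3/2)*(o + 1)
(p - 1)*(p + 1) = p^2 - 1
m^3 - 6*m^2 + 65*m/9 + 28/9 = (m - 4)*(m - 7/3)*(m + 1/3)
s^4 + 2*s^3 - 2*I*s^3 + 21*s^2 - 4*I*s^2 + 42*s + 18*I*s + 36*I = (s + 2)*(s - 6*I)*(s + I)*(s + 3*I)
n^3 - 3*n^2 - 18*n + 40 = (n - 5)*(n - 2)*(n + 4)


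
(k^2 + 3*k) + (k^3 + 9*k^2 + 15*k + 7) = k^3 + 10*k^2 + 18*k + 7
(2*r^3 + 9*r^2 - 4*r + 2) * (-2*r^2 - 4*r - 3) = -4*r^5 - 26*r^4 - 34*r^3 - 15*r^2 + 4*r - 6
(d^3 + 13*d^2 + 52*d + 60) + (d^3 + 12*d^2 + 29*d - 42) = 2*d^3 + 25*d^2 + 81*d + 18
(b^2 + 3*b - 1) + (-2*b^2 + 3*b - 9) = -b^2 + 6*b - 10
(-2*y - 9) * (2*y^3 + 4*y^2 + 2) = -4*y^4 - 26*y^3 - 36*y^2 - 4*y - 18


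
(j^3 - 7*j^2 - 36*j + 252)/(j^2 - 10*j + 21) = (j^2 - 36)/(j - 3)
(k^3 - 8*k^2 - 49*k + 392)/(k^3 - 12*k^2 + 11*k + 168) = (k + 7)/(k + 3)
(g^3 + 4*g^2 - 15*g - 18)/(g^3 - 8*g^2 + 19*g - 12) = (g^2 + 7*g + 6)/(g^2 - 5*g + 4)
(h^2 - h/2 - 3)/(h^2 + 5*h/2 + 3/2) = (h - 2)/(h + 1)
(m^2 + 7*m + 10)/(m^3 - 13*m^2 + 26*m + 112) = (m + 5)/(m^2 - 15*m + 56)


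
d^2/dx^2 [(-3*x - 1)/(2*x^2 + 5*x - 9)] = 2*(-(3*x + 1)*(4*x + 5)^2 + (18*x + 17)*(2*x^2 + 5*x - 9))/(2*x^2 + 5*x - 9)^3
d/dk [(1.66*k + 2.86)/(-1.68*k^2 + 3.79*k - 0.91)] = (2.7888*k^2 + 9.6096*k - 12.35)/(2.8224*k^4 - 12.7344*k^3 + 17.4217*k^2 - 6.8978*k + 0.8281)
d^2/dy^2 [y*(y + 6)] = 2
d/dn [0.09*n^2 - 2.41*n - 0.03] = 0.18*n - 2.41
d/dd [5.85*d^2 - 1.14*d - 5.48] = 11.7*d - 1.14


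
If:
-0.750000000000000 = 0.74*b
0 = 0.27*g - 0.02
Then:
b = -1.01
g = 0.07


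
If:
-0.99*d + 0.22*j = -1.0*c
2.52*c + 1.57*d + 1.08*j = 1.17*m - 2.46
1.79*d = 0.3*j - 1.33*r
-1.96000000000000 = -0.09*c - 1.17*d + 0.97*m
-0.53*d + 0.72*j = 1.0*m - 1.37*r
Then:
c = 0.24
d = -0.84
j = -4.87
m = -3.02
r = 0.03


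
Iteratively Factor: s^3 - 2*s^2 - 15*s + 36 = (s - 3)*(s^2 + s - 12) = (s - 3)^2*(s + 4)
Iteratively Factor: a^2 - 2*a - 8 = (a + 2)*(a - 4)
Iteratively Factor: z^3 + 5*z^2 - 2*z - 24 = (z - 2)*(z^2 + 7*z + 12) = (z - 2)*(z + 4)*(z + 3)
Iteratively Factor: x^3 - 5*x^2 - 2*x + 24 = (x + 2)*(x^2 - 7*x + 12) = (x - 3)*(x + 2)*(x - 4)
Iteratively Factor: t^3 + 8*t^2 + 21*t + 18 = (t + 3)*(t^2 + 5*t + 6) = (t + 2)*(t + 3)*(t + 3)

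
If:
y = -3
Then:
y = -3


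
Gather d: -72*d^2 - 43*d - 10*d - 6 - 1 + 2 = -72*d^2 - 53*d - 5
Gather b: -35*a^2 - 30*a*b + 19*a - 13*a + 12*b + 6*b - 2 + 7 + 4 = -35*a^2 + 6*a + b*(18 - 30*a) + 9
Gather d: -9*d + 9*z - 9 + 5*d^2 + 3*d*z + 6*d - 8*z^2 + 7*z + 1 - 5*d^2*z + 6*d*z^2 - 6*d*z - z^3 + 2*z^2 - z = d^2*(5 - 5*z) + d*(6*z^2 - 3*z - 3) - z^3 - 6*z^2 + 15*z - 8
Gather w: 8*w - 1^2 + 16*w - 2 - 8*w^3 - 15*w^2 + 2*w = -8*w^3 - 15*w^2 + 26*w - 3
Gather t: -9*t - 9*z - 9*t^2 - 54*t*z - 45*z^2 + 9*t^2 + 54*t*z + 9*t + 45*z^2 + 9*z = 0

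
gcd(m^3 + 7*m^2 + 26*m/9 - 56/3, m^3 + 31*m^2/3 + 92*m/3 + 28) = m^2 + 25*m/3 + 14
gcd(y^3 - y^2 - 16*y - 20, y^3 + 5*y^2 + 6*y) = y + 2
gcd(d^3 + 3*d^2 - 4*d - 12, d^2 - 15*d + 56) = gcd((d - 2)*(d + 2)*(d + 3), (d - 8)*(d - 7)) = 1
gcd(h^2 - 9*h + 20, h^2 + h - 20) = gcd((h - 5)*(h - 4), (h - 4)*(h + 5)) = h - 4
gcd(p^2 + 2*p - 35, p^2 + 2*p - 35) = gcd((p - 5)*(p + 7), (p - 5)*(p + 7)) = p^2 + 2*p - 35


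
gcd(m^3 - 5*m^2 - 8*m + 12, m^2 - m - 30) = m - 6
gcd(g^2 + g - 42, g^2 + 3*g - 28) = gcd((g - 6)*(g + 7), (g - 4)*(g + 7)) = g + 7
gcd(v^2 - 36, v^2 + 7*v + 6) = v + 6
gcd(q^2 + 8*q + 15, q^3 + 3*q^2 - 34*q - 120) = q + 5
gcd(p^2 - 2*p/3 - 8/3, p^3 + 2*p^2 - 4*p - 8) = p - 2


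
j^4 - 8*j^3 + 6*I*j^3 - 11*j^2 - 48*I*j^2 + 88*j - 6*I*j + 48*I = (j - 8)*(j + I)*(j + 2*I)*(j + 3*I)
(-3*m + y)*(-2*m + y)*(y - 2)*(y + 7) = 6*m^2*y^2 + 30*m^2*y - 84*m^2 - 5*m*y^3 - 25*m*y^2 + 70*m*y + y^4 + 5*y^3 - 14*y^2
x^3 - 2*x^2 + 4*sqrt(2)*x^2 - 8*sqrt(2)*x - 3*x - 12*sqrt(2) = (x - 3)*(x + 1)*(x + 4*sqrt(2))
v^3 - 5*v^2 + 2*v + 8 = (v - 4)*(v - 2)*(v + 1)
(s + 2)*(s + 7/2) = s^2 + 11*s/2 + 7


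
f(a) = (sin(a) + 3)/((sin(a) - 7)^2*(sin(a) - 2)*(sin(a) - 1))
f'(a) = cos(a)/((sin(a) - 7)^2*(sin(a) - 2)*(sin(a) - 1)) - (sin(a) + 3)*cos(a)/((sin(a) - 7)^2*(sin(a) - 2)*(sin(a) - 1)^2) - (sin(a) + 3)*cos(a)/((sin(a) - 7)^2*(sin(a) - 2)^2*(sin(a) - 1)) - 2*(sin(a) + 3)*cos(a)/((sin(a) - 7)^3*(sin(a) - 2)*(sin(a) - 1))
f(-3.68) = 0.12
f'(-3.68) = -0.33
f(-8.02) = 0.01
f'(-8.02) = -0.00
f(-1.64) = 0.01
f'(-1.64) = -0.00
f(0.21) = 0.05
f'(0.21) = 0.12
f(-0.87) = 0.01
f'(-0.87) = 0.01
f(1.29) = 2.67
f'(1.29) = 20.02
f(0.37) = 0.07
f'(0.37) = 0.19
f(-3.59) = 0.09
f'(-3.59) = -0.24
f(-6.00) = 0.06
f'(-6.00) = 0.14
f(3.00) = 0.04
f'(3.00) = -0.10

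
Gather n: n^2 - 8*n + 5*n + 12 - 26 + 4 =n^2 - 3*n - 10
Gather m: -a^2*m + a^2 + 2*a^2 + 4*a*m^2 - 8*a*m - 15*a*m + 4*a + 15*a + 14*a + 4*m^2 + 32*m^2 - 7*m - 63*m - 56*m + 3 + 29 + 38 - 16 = 3*a^2 + 33*a + m^2*(4*a + 36) + m*(-a^2 - 23*a - 126) + 54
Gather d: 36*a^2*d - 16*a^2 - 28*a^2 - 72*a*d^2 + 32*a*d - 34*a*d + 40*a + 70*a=-44*a^2 - 72*a*d^2 + 110*a + d*(36*a^2 - 2*a)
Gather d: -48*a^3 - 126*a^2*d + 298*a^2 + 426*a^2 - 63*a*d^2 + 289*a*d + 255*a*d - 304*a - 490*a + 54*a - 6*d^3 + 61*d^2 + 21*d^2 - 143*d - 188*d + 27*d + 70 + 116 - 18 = -48*a^3 + 724*a^2 - 740*a - 6*d^3 + d^2*(82 - 63*a) + d*(-126*a^2 + 544*a - 304) + 168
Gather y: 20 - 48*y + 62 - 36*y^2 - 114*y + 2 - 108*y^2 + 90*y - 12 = -144*y^2 - 72*y + 72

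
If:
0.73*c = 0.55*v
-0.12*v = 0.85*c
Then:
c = 0.00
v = 0.00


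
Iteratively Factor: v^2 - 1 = (v - 1)*(v + 1)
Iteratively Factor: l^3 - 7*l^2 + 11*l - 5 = (l - 1)*(l^2 - 6*l + 5) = (l - 1)^2*(l - 5)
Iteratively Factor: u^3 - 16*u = (u - 4)*(u^2 + 4*u) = u*(u - 4)*(u + 4)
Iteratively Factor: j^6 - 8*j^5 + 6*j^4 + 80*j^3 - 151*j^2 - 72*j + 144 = (j + 1)*(j^5 - 9*j^4 + 15*j^3 + 65*j^2 - 216*j + 144) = (j - 3)*(j + 1)*(j^4 - 6*j^3 - 3*j^2 + 56*j - 48) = (j - 4)*(j - 3)*(j + 1)*(j^3 - 2*j^2 - 11*j + 12) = (j - 4)*(j - 3)*(j - 1)*(j + 1)*(j^2 - j - 12) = (j - 4)^2*(j - 3)*(j - 1)*(j + 1)*(j + 3)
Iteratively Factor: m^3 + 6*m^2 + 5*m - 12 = (m + 3)*(m^2 + 3*m - 4) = (m - 1)*(m + 3)*(m + 4)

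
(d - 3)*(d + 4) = d^2 + d - 12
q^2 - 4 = (q - 2)*(q + 2)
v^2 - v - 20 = (v - 5)*(v + 4)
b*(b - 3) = b^2 - 3*b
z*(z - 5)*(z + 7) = z^3 + 2*z^2 - 35*z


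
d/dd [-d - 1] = -1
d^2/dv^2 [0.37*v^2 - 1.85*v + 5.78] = 0.740000000000000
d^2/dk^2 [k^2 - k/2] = 2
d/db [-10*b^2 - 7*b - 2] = -20*b - 7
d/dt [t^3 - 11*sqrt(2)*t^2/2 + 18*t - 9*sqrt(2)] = 3*t^2 - 11*sqrt(2)*t + 18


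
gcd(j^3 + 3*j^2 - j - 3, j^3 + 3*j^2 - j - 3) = j^3 + 3*j^2 - j - 3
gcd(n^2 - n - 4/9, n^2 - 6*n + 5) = 1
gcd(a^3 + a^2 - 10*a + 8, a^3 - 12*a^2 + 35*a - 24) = a - 1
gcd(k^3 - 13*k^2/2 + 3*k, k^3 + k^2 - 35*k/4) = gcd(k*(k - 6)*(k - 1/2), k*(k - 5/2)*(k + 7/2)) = k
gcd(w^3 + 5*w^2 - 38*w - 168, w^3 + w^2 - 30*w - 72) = w^2 - 2*w - 24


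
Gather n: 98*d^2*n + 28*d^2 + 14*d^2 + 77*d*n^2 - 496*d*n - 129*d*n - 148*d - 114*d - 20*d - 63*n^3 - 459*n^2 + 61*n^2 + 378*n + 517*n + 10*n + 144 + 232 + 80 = 42*d^2 - 282*d - 63*n^3 + n^2*(77*d - 398) + n*(98*d^2 - 625*d + 905) + 456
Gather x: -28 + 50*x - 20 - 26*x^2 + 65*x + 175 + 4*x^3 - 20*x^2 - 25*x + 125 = 4*x^3 - 46*x^2 + 90*x + 252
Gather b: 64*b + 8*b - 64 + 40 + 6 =72*b - 18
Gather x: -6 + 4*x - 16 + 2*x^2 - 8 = 2*x^2 + 4*x - 30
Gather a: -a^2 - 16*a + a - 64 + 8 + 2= -a^2 - 15*a - 54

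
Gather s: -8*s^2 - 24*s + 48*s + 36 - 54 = -8*s^2 + 24*s - 18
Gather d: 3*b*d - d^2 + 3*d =-d^2 + d*(3*b + 3)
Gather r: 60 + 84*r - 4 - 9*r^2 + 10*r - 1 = -9*r^2 + 94*r + 55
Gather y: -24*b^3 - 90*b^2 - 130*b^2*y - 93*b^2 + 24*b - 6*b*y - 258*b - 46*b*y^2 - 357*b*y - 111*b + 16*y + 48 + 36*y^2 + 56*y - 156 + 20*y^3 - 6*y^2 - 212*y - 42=-24*b^3 - 183*b^2 - 345*b + 20*y^3 + y^2*(30 - 46*b) + y*(-130*b^2 - 363*b - 140) - 150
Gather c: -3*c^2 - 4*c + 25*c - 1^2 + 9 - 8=-3*c^2 + 21*c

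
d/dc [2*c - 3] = 2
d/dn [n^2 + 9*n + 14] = 2*n + 9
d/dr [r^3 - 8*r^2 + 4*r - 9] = 3*r^2 - 16*r + 4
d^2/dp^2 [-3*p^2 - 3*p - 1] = -6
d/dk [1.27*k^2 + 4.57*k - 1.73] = 2.54*k + 4.57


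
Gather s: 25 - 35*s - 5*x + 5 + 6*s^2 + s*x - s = 6*s^2 + s*(x - 36) - 5*x + 30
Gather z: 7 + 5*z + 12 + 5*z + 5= 10*z + 24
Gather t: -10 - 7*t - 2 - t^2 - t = -t^2 - 8*t - 12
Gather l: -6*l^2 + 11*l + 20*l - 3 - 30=-6*l^2 + 31*l - 33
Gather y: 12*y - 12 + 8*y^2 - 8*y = 8*y^2 + 4*y - 12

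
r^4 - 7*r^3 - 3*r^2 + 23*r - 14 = (r - 7)*(r - 1)^2*(r + 2)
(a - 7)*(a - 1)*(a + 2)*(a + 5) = a^4 - a^3 - 39*a^2 - 31*a + 70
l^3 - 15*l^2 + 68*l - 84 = (l - 7)*(l - 6)*(l - 2)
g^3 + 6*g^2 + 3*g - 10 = (g - 1)*(g + 2)*(g + 5)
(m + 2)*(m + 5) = m^2 + 7*m + 10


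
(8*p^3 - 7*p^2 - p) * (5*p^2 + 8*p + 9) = 40*p^5 + 29*p^4 + 11*p^3 - 71*p^2 - 9*p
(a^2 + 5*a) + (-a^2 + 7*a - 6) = 12*a - 6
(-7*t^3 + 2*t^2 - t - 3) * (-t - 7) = 7*t^4 + 47*t^3 - 13*t^2 + 10*t + 21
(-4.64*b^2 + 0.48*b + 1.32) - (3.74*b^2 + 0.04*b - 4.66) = -8.38*b^2 + 0.44*b + 5.98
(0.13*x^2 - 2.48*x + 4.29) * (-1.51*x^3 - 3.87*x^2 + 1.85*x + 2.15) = -0.1963*x^5 + 3.2417*x^4 + 3.3602*x^3 - 20.9108*x^2 + 2.6045*x + 9.2235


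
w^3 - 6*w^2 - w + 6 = (w - 6)*(w - 1)*(w + 1)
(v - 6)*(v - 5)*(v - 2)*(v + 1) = v^4 - 12*v^3 + 39*v^2 - 8*v - 60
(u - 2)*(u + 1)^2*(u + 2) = u^4 + 2*u^3 - 3*u^2 - 8*u - 4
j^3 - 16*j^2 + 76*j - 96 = (j - 8)*(j - 6)*(j - 2)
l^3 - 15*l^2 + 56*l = l*(l - 8)*(l - 7)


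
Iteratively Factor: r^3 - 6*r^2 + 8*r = (r - 4)*(r^2 - 2*r) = (r - 4)*(r - 2)*(r)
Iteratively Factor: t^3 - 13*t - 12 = (t - 4)*(t^2 + 4*t + 3) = (t - 4)*(t + 1)*(t + 3)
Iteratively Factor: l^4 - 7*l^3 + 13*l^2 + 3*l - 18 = (l - 3)*(l^3 - 4*l^2 + l + 6) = (l - 3)*(l - 2)*(l^2 - 2*l - 3) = (l - 3)^2*(l - 2)*(l + 1)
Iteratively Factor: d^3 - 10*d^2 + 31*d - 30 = (d - 5)*(d^2 - 5*d + 6) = (d - 5)*(d - 2)*(d - 3)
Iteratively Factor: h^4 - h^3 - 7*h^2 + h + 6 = (h + 1)*(h^3 - 2*h^2 - 5*h + 6) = (h + 1)*(h + 2)*(h^2 - 4*h + 3) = (h - 3)*(h + 1)*(h + 2)*(h - 1)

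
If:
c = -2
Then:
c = -2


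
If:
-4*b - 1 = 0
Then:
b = -1/4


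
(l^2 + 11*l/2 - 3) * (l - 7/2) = l^3 + 2*l^2 - 89*l/4 + 21/2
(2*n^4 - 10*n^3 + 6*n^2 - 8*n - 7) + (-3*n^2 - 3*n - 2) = 2*n^4 - 10*n^3 + 3*n^2 - 11*n - 9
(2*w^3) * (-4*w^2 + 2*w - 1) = -8*w^5 + 4*w^4 - 2*w^3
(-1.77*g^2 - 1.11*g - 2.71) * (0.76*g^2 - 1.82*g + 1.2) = -1.3452*g^4 + 2.3778*g^3 - 2.1634*g^2 + 3.6002*g - 3.252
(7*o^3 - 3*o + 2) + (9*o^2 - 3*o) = 7*o^3 + 9*o^2 - 6*o + 2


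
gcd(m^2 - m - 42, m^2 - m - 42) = m^2 - m - 42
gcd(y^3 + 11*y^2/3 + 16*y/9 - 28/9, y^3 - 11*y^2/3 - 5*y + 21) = y + 7/3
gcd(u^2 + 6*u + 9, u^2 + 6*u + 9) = u^2 + 6*u + 9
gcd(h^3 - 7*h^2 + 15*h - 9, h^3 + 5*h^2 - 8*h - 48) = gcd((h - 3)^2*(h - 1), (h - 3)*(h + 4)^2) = h - 3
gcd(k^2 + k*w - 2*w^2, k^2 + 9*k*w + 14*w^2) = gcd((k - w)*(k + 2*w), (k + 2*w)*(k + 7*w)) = k + 2*w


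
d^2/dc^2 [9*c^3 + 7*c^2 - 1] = 54*c + 14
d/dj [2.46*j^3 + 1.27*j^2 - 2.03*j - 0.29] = 7.38*j^2 + 2.54*j - 2.03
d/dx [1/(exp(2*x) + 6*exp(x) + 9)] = 2*(-exp(x) - 3)*exp(x)/(exp(2*x) + 6*exp(x) + 9)^2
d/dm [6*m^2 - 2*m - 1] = 12*m - 2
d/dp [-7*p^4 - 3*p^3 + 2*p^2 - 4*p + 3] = -28*p^3 - 9*p^2 + 4*p - 4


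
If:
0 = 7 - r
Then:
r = 7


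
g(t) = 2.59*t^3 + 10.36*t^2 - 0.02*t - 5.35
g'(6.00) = 404.02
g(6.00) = 926.93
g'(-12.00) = 870.22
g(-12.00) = -2988.79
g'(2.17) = 81.53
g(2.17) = 69.86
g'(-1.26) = -13.79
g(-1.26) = 5.94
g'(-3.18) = 12.66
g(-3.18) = 16.19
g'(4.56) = 256.03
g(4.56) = 455.56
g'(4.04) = 210.51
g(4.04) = 334.44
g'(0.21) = 4.67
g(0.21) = -4.87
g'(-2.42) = -4.66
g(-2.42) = 18.66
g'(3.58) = 173.74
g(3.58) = 246.19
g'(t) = 7.77*t^2 + 20.72*t - 0.02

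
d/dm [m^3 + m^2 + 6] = m*(3*m + 2)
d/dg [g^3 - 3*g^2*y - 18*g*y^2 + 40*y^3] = 3*g^2 - 6*g*y - 18*y^2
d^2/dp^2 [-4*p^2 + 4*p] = -8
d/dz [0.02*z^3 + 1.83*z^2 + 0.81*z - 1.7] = 0.06*z^2 + 3.66*z + 0.81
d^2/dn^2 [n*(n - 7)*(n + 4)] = 6*n - 6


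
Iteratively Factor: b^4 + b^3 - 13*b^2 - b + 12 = (b - 3)*(b^3 + 4*b^2 - b - 4) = (b - 3)*(b + 1)*(b^2 + 3*b - 4) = (b - 3)*(b + 1)*(b + 4)*(b - 1)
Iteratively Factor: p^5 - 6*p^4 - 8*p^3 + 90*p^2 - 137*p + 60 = (p - 1)*(p^4 - 5*p^3 - 13*p^2 + 77*p - 60) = (p - 5)*(p - 1)*(p^3 - 13*p + 12) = (p - 5)*(p - 1)^2*(p^2 + p - 12) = (p - 5)*(p - 1)^2*(p + 4)*(p - 3)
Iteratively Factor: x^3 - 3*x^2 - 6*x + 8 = (x + 2)*(x^2 - 5*x + 4) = (x - 1)*(x + 2)*(x - 4)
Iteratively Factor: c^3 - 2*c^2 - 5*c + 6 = (c - 3)*(c^2 + c - 2) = (c - 3)*(c + 2)*(c - 1)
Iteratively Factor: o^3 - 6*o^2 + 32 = (o - 4)*(o^2 - 2*o - 8) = (o - 4)*(o + 2)*(o - 4)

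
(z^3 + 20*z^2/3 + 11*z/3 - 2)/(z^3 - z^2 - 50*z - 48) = (z - 1/3)/(z - 8)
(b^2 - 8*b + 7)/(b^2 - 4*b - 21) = (b - 1)/(b + 3)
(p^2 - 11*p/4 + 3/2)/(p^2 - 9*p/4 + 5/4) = (4*p^2 - 11*p + 6)/(4*p^2 - 9*p + 5)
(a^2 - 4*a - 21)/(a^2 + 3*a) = (a - 7)/a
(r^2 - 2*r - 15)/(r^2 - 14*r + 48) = (r^2 - 2*r - 15)/(r^2 - 14*r + 48)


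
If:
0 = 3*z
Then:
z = 0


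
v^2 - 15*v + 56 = (v - 8)*(v - 7)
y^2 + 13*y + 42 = (y + 6)*(y + 7)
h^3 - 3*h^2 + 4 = (h - 2)^2*(h + 1)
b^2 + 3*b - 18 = (b - 3)*(b + 6)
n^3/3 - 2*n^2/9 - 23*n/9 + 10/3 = (n/3 + 1)*(n - 2)*(n - 5/3)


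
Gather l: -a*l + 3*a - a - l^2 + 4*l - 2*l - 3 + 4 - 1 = 2*a - l^2 + l*(2 - a)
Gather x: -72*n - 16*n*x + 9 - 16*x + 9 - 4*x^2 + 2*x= -72*n - 4*x^2 + x*(-16*n - 14) + 18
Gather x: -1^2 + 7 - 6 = 0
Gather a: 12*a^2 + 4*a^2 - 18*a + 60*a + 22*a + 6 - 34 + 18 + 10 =16*a^2 + 64*a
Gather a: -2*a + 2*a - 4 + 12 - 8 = 0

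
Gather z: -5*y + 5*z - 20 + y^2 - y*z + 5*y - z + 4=y^2 + z*(4 - y) - 16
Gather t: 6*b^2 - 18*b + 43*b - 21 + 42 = 6*b^2 + 25*b + 21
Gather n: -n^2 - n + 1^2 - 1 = -n^2 - n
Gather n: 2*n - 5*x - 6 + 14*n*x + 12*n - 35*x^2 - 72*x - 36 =n*(14*x + 14) - 35*x^2 - 77*x - 42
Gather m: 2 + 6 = 8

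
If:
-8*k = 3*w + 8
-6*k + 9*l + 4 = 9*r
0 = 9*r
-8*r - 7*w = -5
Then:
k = -71/56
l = -325/252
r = 0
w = 5/7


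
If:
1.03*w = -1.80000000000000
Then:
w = -1.75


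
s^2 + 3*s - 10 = (s - 2)*(s + 5)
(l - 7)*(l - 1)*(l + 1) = l^3 - 7*l^2 - l + 7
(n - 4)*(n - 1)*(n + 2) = n^3 - 3*n^2 - 6*n + 8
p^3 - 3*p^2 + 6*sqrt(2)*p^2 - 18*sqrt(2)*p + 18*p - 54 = (p - 3)*(p + 3*sqrt(2))^2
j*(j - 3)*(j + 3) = j^3 - 9*j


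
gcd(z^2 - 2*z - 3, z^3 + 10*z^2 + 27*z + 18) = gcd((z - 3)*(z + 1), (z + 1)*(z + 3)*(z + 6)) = z + 1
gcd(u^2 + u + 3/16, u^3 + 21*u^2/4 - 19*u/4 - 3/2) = u + 1/4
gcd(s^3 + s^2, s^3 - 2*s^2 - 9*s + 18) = 1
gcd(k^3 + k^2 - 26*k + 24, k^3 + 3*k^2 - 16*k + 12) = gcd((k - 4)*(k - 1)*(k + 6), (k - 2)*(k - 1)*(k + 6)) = k^2 + 5*k - 6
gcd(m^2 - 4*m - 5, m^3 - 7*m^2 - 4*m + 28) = 1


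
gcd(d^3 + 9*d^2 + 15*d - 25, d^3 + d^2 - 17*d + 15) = d^2 + 4*d - 5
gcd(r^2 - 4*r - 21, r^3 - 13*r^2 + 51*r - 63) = r - 7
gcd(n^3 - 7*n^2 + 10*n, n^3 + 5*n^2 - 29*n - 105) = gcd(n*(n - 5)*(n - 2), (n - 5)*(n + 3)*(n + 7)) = n - 5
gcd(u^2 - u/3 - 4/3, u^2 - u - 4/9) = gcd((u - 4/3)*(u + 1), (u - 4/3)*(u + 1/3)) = u - 4/3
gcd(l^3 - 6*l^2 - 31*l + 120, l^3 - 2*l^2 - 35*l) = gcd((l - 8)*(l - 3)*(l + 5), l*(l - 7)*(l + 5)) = l + 5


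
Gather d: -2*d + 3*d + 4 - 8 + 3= d - 1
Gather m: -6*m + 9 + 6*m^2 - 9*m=6*m^2 - 15*m + 9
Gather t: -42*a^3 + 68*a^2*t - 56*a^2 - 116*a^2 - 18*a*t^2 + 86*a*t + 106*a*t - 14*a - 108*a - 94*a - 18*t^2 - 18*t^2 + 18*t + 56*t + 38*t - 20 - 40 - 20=-42*a^3 - 172*a^2 - 216*a + t^2*(-18*a - 36) + t*(68*a^2 + 192*a + 112) - 80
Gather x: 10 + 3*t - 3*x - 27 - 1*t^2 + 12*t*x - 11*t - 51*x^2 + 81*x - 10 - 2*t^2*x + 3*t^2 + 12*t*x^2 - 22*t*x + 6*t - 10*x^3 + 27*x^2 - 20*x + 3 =2*t^2 - 2*t - 10*x^3 + x^2*(12*t - 24) + x*(-2*t^2 - 10*t + 58) - 24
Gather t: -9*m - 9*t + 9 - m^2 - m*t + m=-m^2 - 8*m + t*(-m - 9) + 9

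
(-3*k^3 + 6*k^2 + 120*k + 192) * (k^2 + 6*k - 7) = -3*k^5 - 12*k^4 + 177*k^3 + 870*k^2 + 312*k - 1344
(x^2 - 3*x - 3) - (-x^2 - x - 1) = 2*x^2 - 2*x - 2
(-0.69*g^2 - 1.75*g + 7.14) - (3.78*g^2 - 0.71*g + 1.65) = -4.47*g^2 - 1.04*g + 5.49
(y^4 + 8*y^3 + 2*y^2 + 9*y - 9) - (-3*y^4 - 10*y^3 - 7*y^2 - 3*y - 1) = 4*y^4 + 18*y^3 + 9*y^2 + 12*y - 8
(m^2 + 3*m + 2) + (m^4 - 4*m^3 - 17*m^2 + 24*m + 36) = m^4 - 4*m^3 - 16*m^2 + 27*m + 38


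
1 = 1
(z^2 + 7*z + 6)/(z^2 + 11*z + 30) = (z + 1)/(z + 5)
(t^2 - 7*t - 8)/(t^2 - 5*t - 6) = (t - 8)/(t - 6)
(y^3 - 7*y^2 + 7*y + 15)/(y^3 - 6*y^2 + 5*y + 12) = (y - 5)/(y - 4)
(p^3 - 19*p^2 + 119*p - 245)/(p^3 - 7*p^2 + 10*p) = (p^2 - 14*p + 49)/(p*(p - 2))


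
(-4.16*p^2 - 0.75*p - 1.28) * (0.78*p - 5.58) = -3.2448*p^3 + 22.6278*p^2 + 3.1866*p + 7.1424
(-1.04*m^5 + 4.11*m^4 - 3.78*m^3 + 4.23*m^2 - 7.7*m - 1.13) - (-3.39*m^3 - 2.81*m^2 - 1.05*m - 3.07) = -1.04*m^5 + 4.11*m^4 - 0.39*m^3 + 7.04*m^2 - 6.65*m + 1.94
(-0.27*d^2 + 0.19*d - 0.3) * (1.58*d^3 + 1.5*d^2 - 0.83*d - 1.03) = -0.4266*d^5 - 0.1048*d^4 + 0.0351*d^3 - 0.3296*d^2 + 0.0533*d + 0.309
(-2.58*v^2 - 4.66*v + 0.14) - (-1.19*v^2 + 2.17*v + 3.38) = -1.39*v^2 - 6.83*v - 3.24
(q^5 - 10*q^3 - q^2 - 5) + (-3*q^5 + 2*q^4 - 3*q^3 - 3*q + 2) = -2*q^5 + 2*q^4 - 13*q^3 - q^2 - 3*q - 3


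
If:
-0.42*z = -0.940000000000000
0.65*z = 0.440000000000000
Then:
No Solution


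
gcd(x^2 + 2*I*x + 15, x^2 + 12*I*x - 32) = 1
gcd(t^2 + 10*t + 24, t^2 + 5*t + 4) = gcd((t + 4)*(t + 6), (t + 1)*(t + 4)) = t + 4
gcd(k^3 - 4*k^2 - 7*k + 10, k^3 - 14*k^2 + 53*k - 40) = k^2 - 6*k + 5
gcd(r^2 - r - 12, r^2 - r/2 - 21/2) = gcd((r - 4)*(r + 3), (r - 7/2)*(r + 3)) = r + 3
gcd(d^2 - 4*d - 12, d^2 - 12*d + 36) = d - 6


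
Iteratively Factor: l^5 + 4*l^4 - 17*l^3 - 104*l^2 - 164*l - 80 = (l + 1)*(l^4 + 3*l^3 - 20*l^2 - 84*l - 80) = (l - 5)*(l + 1)*(l^3 + 8*l^2 + 20*l + 16) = (l - 5)*(l + 1)*(l + 2)*(l^2 + 6*l + 8) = (l - 5)*(l + 1)*(l + 2)^2*(l + 4)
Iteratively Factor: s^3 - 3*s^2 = (s)*(s^2 - 3*s) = s*(s - 3)*(s)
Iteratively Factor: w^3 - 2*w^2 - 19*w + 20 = (w + 4)*(w^2 - 6*w + 5) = (w - 1)*(w + 4)*(w - 5)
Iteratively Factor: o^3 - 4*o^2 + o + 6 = (o - 3)*(o^2 - o - 2) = (o - 3)*(o - 2)*(o + 1)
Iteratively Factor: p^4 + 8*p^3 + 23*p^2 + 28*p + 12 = (p + 3)*(p^3 + 5*p^2 + 8*p + 4) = (p + 2)*(p + 3)*(p^2 + 3*p + 2) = (p + 1)*(p + 2)*(p + 3)*(p + 2)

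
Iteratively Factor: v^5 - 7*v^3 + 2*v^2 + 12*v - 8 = (v + 2)*(v^4 - 2*v^3 - 3*v^2 + 8*v - 4) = (v - 1)*(v + 2)*(v^3 - v^2 - 4*v + 4) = (v - 1)*(v + 2)^2*(v^2 - 3*v + 2) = (v - 2)*(v - 1)*(v + 2)^2*(v - 1)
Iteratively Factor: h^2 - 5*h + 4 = (h - 1)*(h - 4)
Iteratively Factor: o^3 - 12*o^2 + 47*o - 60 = (o - 5)*(o^2 - 7*o + 12) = (o - 5)*(o - 4)*(o - 3)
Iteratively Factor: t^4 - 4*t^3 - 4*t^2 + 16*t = (t - 2)*(t^3 - 2*t^2 - 8*t) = (t - 4)*(t - 2)*(t^2 + 2*t) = t*(t - 4)*(t - 2)*(t + 2)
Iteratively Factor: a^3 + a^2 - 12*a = (a)*(a^2 + a - 12) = a*(a + 4)*(a - 3)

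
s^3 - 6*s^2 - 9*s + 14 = (s - 7)*(s - 1)*(s + 2)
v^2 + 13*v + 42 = (v + 6)*(v + 7)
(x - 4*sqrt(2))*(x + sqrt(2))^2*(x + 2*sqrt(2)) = x^4 - 22*x^2 - 36*sqrt(2)*x - 32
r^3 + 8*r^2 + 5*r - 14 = (r - 1)*(r + 2)*(r + 7)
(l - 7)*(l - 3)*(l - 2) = l^3 - 12*l^2 + 41*l - 42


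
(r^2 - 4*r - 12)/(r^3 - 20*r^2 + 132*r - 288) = (r + 2)/(r^2 - 14*r + 48)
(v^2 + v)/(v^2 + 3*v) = (v + 1)/(v + 3)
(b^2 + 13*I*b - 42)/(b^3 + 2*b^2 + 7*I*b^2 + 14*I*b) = (b + 6*I)/(b*(b + 2))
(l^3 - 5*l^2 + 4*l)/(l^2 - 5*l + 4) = l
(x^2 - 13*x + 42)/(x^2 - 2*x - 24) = (x - 7)/(x + 4)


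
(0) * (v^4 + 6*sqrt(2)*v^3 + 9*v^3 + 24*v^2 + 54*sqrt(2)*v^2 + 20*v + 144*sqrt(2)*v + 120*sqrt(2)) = 0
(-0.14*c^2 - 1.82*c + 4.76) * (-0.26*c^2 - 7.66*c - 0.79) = 0.0364*c^4 + 1.5456*c^3 + 12.8142*c^2 - 35.0238*c - 3.7604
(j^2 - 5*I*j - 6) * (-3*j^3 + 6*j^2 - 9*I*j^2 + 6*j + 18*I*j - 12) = -3*j^5 + 6*j^4 + 6*I*j^4 - 21*j^3 - 12*I*j^3 + 42*j^2 + 24*I*j^2 - 36*j - 48*I*j + 72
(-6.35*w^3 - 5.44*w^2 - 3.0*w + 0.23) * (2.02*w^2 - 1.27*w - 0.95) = -12.827*w^5 - 2.9243*w^4 + 6.8813*w^3 + 9.4426*w^2 + 2.5579*w - 0.2185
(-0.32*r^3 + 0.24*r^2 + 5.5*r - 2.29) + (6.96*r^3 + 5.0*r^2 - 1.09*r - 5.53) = 6.64*r^3 + 5.24*r^2 + 4.41*r - 7.82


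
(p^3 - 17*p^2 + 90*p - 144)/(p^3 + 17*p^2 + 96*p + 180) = (p^3 - 17*p^2 + 90*p - 144)/(p^3 + 17*p^2 + 96*p + 180)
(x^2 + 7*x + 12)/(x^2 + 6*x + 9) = (x + 4)/(x + 3)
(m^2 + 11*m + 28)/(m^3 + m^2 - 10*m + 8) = (m + 7)/(m^2 - 3*m + 2)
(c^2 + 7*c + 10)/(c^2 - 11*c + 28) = (c^2 + 7*c + 10)/(c^2 - 11*c + 28)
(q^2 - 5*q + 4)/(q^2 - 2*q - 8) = (q - 1)/(q + 2)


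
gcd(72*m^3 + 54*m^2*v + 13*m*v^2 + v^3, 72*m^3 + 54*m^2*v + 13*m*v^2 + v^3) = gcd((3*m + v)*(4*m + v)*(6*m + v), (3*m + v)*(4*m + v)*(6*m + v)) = 72*m^3 + 54*m^2*v + 13*m*v^2 + v^3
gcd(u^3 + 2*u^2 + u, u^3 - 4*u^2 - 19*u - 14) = u + 1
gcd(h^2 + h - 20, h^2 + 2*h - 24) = h - 4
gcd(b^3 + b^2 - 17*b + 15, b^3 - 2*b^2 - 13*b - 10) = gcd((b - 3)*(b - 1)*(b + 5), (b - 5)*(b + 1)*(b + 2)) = 1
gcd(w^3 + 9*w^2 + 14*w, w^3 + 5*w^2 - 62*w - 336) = w + 7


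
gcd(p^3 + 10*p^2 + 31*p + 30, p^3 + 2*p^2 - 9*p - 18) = p^2 + 5*p + 6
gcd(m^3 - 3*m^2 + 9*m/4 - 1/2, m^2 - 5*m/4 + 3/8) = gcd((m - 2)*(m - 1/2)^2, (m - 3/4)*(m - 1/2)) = m - 1/2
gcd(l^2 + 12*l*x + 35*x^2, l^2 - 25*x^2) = l + 5*x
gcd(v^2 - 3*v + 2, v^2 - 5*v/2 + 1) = v - 2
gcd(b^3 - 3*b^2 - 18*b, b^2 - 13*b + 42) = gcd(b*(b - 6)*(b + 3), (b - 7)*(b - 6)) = b - 6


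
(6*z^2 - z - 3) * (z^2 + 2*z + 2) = 6*z^4 + 11*z^3 + 7*z^2 - 8*z - 6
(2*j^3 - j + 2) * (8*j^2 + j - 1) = 16*j^5 + 2*j^4 - 10*j^3 + 15*j^2 + 3*j - 2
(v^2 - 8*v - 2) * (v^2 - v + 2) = v^4 - 9*v^3 + 8*v^2 - 14*v - 4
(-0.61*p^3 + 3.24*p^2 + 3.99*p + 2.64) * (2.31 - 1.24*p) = 0.7564*p^4 - 5.4267*p^3 + 2.5368*p^2 + 5.9433*p + 6.0984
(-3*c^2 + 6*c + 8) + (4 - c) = -3*c^2 + 5*c + 12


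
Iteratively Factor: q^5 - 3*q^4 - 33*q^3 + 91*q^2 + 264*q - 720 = (q - 3)*(q^4 - 33*q^2 - 8*q + 240) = (q - 3)^2*(q^3 + 3*q^2 - 24*q - 80) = (q - 3)^2*(q + 4)*(q^2 - q - 20) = (q - 3)^2*(q + 4)^2*(q - 5)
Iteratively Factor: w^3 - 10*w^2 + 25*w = (w)*(w^2 - 10*w + 25) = w*(w - 5)*(w - 5)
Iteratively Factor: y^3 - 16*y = (y)*(y^2 - 16) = y*(y - 4)*(y + 4)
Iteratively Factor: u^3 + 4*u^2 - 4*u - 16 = (u + 4)*(u^2 - 4) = (u - 2)*(u + 4)*(u + 2)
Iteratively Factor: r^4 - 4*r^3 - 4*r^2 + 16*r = (r - 2)*(r^3 - 2*r^2 - 8*r) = (r - 4)*(r - 2)*(r^2 + 2*r) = (r - 4)*(r - 2)*(r + 2)*(r)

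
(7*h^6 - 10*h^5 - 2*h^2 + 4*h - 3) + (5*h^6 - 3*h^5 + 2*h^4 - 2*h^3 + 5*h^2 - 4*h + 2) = 12*h^6 - 13*h^5 + 2*h^4 - 2*h^3 + 3*h^2 - 1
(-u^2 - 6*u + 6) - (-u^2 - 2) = 8 - 6*u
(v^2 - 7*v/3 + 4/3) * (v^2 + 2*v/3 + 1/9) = v^4 - 5*v^3/3 - v^2/9 + 17*v/27 + 4/27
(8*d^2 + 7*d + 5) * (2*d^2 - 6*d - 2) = 16*d^4 - 34*d^3 - 48*d^2 - 44*d - 10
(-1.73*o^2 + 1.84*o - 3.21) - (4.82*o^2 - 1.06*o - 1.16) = -6.55*o^2 + 2.9*o - 2.05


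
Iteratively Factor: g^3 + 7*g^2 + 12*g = (g + 3)*(g^2 + 4*g) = g*(g + 3)*(g + 4)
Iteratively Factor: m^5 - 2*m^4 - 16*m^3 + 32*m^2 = (m - 2)*(m^4 - 16*m^2) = m*(m - 2)*(m^3 - 16*m) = m^2*(m - 2)*(m^2 - 16) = m^2*(m - 4)*(m - 2)*(m + 4)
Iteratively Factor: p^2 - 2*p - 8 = (p - 4)*(p + 2)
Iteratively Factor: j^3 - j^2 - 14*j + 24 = (j + 4)*(j^2 - 5*j + 6) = (j - 3)*(j + 4)*(j - 2)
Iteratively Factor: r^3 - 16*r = (r - 4)*(r^2 + 4*r) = r*(r - 4)*(r + 4)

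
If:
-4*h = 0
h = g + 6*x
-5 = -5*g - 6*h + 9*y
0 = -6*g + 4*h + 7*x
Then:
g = 0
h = 0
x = 0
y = -5/9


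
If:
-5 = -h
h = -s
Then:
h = 5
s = -5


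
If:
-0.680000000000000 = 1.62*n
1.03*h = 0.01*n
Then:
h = -0.00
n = -0.42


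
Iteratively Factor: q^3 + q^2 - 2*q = (q + 2)*(q^2 - q) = (q - 1)*(q + 2)*(q)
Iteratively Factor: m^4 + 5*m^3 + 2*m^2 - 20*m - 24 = (m + 2)*(m^3 + 3*m^2 - 4*m - 12) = (m + 2)^2*(m^2 + m - 6) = (m - 2)*(m + 2)^2*(m + 3)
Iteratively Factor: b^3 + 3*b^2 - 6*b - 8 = (b + 1)*(b^2 + 2*b - 8) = (b - 2)*(b + 1)*(b + 4)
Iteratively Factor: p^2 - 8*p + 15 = (p - 3)*(p - 5)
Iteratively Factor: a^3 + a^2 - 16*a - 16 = (a + 1)*(a^2 - 16) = (a + 1)*(a + 4)*(a - 4)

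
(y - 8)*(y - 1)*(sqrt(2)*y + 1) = sqrt(2)*y^3 - 9*sqrt(2)*y^2 + y^2 - 9*y + 8*sqrt(2)*y + 8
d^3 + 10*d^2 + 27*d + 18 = (d + 1)*(d + 3)*(d + 6)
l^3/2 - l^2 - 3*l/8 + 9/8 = (l/2 + 1/2)*(l - 3/2)^2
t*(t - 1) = t^2 - t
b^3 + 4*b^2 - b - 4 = (b - 1)*(b + 1)*(b + 4)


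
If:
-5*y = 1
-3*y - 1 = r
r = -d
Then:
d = 2/5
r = -2/5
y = -1/5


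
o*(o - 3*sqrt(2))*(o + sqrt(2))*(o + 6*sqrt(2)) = o^4 + 4*sqrt(2)*o^3 - 30*o^2 - 36*sqrt(2)*o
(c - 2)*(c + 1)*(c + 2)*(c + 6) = c^4 + 7*c^3 + 2*c^2 - 28*c - 24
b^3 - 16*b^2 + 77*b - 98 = (b - 7)^2*(b - 2)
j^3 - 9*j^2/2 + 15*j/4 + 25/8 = (j - 5/2)^2*(j + 1/2)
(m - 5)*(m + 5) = m^2 - 25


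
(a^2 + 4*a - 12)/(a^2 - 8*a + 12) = (a + 6)/(a - 6)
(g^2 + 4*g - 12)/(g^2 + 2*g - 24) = (g - 2)/(g - 4)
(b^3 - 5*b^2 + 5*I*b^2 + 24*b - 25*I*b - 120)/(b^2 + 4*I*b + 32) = (b^2 - b*(5 + 3*I) + 15*I)/(b - 4*I)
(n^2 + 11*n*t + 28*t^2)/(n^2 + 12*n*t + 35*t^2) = (n + 4*t)/(n + 5*t)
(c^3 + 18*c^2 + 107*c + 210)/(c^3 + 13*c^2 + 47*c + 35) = (c + 6)/(c + 1)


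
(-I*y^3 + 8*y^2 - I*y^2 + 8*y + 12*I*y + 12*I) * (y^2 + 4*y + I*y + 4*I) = -I*y^5 + 9*y^4 - 5*I*y^4 + 45*y^3 + 16*I*y^3 + 24*y^2 + 100*I*y^2 - 60*y + 80*I*y - 48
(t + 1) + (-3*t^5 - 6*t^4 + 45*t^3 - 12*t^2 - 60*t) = -3*t^5 - 6*t^4 + 45*t^3 - 12*t^2 - 59*t + 1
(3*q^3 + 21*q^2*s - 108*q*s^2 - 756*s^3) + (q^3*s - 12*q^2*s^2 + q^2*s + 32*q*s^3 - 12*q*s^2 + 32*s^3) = q^3*s + 3*q^3 - 12*q^2*s^2 + 22*q^2*s + 32*q*s^3 - 120*q*s^2 - 724*s^3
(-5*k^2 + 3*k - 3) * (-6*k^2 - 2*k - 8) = 30*k^4 - 8*k^3 + 52*k^2 - 18*k + 24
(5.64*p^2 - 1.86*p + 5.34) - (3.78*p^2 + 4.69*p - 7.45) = 1.86*p^2 - 6.55*p + 12.79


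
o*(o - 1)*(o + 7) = o^3 + 6*o^2 - 7*o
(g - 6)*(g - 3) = g^2 - 9*g + 18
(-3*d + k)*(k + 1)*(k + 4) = -3*d*k^2 - 15*d*k - 12*d + k^3 + 5*k^2 + 4*k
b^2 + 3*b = b*(b + 3)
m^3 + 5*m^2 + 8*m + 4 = (m + 1)*(m + 2)^2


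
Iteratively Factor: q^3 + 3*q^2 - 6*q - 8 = (q + 1)*(q^2 + 2*q - 8) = (q + 1)*(q + 4)*(q - 2)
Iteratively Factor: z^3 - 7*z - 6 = (z + 2)*(z^2 - 2*z - 3) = (z + 1)*(z + 2)*(z - 3)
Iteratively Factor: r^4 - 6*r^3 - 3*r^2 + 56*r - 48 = (r - 4)*(r^3 - 2*r^2 - 11*r + 12) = (r - 4)^2*(r^2 + 2*r - 3) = (r - 4)^2*(r - 1)*(r + 3)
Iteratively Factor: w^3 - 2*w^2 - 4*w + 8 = (w + 2)*(w^2 - 4*w + 4) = (w - 2)*(w + 2)*(w - 2)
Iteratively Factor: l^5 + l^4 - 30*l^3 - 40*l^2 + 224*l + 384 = (l + 3)*(l^4 - 2*l^3 - 24*l^2 + 32*l + 128) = (l + 3)*(l + 4)*(l^3 - 6*l^2 + 32) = (l + 2)*(l + 3)*(l + 4)*(l^2 - 8*l + 16) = (l - 4)*(l + 2)*(l + 3)*(l + 4)*(l - 4)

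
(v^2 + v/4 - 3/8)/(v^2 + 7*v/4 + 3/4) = (v - 1/2)/(v + 1)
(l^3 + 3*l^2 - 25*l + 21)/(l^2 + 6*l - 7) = l - 3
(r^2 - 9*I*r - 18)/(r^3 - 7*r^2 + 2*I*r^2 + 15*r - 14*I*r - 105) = (r - 6*I)/(r^2 + r*(-7 + 5*I) - 35*I)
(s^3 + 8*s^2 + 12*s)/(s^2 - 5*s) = (s^2 + 8*s + 12)/(s - 5)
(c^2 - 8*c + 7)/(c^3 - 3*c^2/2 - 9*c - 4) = 2*(-c^2 + 8*c - 7)/(-2*c^3 + 3*c^2 + 18*c + 8)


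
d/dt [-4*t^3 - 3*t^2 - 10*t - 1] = -12*t^2 - 6*t - 10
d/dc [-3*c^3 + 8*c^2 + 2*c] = -9*c^2 + 16*c + 2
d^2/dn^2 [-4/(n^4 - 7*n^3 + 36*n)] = 8*(3*n^2*(2*n - 7)*(n^3 - 7*n^2 + 36) - (4*n^3 - 21*n^2 + 36)^2)/(n^3*(n^3 - 7*n^2 + 36)^3)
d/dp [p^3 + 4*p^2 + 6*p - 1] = 3*p^2 + 8*p + 6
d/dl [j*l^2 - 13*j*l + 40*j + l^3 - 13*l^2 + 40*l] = 2*j*l - 13*j + 3*l^2 - 26*l + 40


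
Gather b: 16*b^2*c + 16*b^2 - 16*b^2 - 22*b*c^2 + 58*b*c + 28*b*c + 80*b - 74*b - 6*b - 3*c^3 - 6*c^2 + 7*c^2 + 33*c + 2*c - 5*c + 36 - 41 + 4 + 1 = 16*b^2*c + b*(-22*c^2 + 86*c) - 3*c^3 + c^2 + 30*c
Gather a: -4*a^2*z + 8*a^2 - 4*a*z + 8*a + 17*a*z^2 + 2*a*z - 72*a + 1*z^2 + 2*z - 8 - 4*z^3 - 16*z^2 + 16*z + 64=a^2*(8 - 4*z) + a*(17*z^2 - 2*z - 64) - 4*z^3 - 15*z^2 + 18*z + 56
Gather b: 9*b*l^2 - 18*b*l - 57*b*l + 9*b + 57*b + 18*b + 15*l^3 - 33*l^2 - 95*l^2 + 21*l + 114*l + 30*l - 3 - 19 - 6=b*(9*l^2 - 75*l + 84) + 15*l^3 - 128*l^2 + 165*l - 28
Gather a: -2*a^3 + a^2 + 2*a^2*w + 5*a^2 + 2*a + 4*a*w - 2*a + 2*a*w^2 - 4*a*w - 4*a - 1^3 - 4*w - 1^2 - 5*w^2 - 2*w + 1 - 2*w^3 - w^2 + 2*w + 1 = -2*a^3 + a^2*(2*w + 6) + a*(2*w^2 - 4) - 2*w^3 - 6*w^2 - 4*w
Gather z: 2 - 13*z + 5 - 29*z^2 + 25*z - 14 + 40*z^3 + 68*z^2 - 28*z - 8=40*z^3 + 39*z^2 - 16*z - 15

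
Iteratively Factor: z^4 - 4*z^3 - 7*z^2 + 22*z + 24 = (z + 2)*(z^3 - 6*z^2 + 5*z + 12) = (z - 3)*(z + 2)*(z^2 - 3*z - 4) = (z - 4)*(z - 3)*(z + 2)*(z + 1)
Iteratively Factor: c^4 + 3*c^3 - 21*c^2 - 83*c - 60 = (c + 1)*(c^3 + 2*c^2 - 23*c - 60) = (c + 1)*(c + 3)*(c^2 - c - 20) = (c + 1)*(c + 3)*(c + 4)*(c - 5)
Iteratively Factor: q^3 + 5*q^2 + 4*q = (q + 1)*(q^2 + 4*q) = (q + 1)*(q + 4)*(q)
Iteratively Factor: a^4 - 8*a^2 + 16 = (a - 2)*(a^3 + 2*a^2 - 4*a - 8) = (a - 2)^2*(a^2 + 4*a + 4) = (a - 2)^2*(a + 2)*(a + 2)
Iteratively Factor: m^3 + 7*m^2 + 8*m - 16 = (m + 4)*(m^2 + 3*m - 4) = (m + 4)^2*(m - 1)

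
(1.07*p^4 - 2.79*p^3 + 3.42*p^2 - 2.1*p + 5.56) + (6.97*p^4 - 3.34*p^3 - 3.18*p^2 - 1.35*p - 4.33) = 8.04*p^4 - 6.13*p^3 + 0.24*p^2 - 3.45*p + 1.23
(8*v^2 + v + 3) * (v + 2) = 8*v^3 + 17*v^2 + 5*v + 6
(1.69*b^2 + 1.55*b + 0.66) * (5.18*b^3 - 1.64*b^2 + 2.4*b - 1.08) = 8.7542*b^5 + 5.2574*b^4 + 4.9328*b^3 + 0.812399999999999*b^2 - 0.0900000000000001*b - 0.7128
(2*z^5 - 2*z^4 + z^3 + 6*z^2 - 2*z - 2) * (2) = 4*z^5 - 4*z^4 + 2*z^3 + 12*z^2 - 4*z - 4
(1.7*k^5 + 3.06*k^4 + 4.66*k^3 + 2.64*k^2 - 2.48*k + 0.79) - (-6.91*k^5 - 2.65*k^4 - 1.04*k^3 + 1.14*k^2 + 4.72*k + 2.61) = 8.61*k^5 + 5.71*k^4 + 5.7*k^3 + 1.5*k^2 - 7.2*k - 1.82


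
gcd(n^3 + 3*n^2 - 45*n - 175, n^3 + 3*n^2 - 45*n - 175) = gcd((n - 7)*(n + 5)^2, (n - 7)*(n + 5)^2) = n^3 + 3*n^2 - 45*n - 175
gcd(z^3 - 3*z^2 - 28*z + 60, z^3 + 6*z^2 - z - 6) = 1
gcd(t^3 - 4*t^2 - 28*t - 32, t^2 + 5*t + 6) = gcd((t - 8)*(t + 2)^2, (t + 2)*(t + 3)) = t + 2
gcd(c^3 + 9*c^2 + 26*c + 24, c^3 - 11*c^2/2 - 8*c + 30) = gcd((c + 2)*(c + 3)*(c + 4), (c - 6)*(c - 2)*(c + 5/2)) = 1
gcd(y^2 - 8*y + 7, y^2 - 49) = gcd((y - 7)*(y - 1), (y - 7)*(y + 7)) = y - 7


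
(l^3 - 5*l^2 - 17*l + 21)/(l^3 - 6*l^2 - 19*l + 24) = (l - 7)/(l - 8)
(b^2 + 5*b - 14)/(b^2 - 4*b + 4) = (b + 7)/(b - 2)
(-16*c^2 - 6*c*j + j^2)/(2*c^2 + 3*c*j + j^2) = (-8*c + j)/(c + j)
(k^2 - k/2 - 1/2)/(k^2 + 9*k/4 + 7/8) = 4*(k - 1)/(4*k + 7)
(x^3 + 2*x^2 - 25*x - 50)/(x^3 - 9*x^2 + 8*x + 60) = (x + 5)/(x - 6)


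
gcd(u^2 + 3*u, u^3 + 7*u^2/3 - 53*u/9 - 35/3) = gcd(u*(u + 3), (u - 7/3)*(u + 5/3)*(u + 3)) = u + 3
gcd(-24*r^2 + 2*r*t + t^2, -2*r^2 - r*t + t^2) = 1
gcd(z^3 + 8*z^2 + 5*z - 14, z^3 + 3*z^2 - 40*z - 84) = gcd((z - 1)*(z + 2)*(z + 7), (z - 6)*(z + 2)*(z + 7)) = z^2 + 9*z + 14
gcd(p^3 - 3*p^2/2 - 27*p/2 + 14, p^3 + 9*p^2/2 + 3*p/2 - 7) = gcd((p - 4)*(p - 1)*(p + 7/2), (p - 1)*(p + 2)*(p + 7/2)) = p^2 + 5*p/2 - 7/2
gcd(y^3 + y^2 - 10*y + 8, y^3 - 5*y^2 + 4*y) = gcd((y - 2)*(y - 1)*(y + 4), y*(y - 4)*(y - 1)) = y - 1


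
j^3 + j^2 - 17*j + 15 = (j - 3)*(j - 1)*(j + 5)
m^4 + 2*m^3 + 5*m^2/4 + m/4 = m*(m + 1/2)^2*(m + 1)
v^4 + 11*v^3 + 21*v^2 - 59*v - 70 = (v - 2)*(v + 1)*(v + 5)*(v + 7)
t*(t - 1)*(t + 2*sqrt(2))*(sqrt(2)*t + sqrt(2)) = sqrt(2)*t^4 + 4*t^3 - sqrt(2)*t^2 - 4*t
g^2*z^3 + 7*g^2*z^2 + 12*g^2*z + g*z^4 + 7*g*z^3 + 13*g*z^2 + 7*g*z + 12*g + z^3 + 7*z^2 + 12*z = (g + z)*(z + 3)*(z + 4)*(g*z + 1)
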